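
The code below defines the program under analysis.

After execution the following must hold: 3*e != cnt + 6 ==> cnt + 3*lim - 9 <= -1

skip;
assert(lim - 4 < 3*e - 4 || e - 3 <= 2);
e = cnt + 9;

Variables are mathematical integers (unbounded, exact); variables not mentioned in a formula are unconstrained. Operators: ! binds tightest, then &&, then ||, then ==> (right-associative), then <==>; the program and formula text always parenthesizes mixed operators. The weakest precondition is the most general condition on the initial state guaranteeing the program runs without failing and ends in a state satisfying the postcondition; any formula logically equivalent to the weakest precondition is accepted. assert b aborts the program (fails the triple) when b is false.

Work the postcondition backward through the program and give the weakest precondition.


Working backward. After the program, the postcondition 3*e != cnt + 6 ==> cnt + 3*lim - 9 <= -1 must hold; in canonical form it is 3*e != cnt + 6 ==> cnt + 3*lim <= 8.
Before e := cnt + 9: 2*cnt != -21 ==> cnt + 3*lim <= 8
Before assert lim - 4 < 3*e - 4 || e - 3 <= 2: (lim < 3*e || e <= 5) && (2*cnt != -21 ==> cnt + 3*lim <= 8)
Before skip: (lim < 3*e || e <= 5) && (2*cnt != -21 ==> cnt + 3*lim <= 8)
Answer: WP = (lim < 3*e || e <= 5) && (2*cnt != -21 ==> cnt + 3*lim <= 8)


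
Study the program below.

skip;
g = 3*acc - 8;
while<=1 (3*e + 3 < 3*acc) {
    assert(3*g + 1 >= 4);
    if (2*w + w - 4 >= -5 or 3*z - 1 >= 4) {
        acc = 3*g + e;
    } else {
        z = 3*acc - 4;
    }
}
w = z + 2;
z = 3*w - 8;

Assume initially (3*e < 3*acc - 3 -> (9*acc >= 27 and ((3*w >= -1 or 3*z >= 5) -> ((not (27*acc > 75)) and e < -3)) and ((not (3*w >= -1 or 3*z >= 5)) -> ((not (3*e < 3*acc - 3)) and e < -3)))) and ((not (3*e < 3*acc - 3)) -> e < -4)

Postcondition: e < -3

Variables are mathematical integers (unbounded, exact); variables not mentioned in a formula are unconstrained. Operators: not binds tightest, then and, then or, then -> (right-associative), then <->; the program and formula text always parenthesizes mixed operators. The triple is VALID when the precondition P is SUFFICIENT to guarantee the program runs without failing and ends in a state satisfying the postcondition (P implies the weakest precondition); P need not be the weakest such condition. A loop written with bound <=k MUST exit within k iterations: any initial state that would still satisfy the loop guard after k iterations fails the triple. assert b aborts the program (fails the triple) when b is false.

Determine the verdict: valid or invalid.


Working backward. After the program, e < -3 must hold.
Before z := 3*w - 8: e < -3
Before w := z + 2: e < -3
Before the loop (bound <=1), unroll the exhaustion recursion (WP_0 = exit-now case; WP_j = one more guarded iteration, up to j = 1):
  WP_0: (not (3*e < 3*acc - 3)) and e < -3
  WP_1: (3*e < 3*acc - 3 -> (3*g >= 3 and ((3*w >= -1 or 3*z >= 5) -> ((not (9*g > 3)) and e < -3)) and ((not (3*w >= -1 or 3*z >= 5)) -> ((not (3*e < 3*acc - 3)) and e < -3)))) and ((not (3*e < 3*acc - 3)) -> e < -3)
So before the loop: (3*e < 3*acc - 3 -> (3*g >= 3 and ((3*w >= -1 or 3*z >= 5) -> ((not (9*g > 3)) and e < -3)) and ((not (3*w >= -1 or 3*z >= 5)) -> ((not (3*e < 3*acc - 3)) and e < -3)))) and ((not (3*e < 3*acc - 3)) -> e < -3)
Before g := 3*acc - 8: (3*e < 3*acc - 3 -> (9*acc >= 27 and ((3*w >= -1 or 3*z >= 5) -> ((not (27*acc > 75)) and e < -3)) and ((not (3*w >= -1 or 3*z >= 5)) -> ((not (3*e < 3*acc - 3)) and e < -3)))) and ((not (3*e < 3*acc - 3)) -> e < -3)
Before skip: (3*e < 3*acc - 3 -> (9*acc >= 27 and ((3*w >= -1 or 3*z >= 5) -> ((not (27*acc > 75)) and e < -3)) and ((not (3*w >= -1 or 3*z >= 5)) -> ((not (3*e < 3*acc - 3)) and e < -3)))) and ((not (3*e < 3*acc - 3)) -> e < -3)
The weakest precondition is (3*e < 3*acc - 3 -> (9*acc >= 27 and ((3*w >= -1 or 3*z >= 5) -> ((not (27*acc > 75)) and e < -3)) and ((not (3*w >= -1 or 3*z >= 5)) -> ((not (3*e < 3*acc - 3)) and e < -3)))) and ((not (3*e < 3*acc - 3)) -> e < -3).
Check whether (3*e < 3*acc - 3 -> (9*acc >= 27 and ((3*w >= -1 or 3*z >= 5) -> ((not (27*acc > 75)) and e < -3)) and ((not (3*w >= -1 or 3*z >= 5)) -> ((not (3*e < 3*acc - 3)) and e < -3)))) and ((not (3*e < 3*acc - 3)) -> e < -4) implies it.
Every state satisfying the precondition satisfies the weakest precondition: the implication holds.
Answer: valid


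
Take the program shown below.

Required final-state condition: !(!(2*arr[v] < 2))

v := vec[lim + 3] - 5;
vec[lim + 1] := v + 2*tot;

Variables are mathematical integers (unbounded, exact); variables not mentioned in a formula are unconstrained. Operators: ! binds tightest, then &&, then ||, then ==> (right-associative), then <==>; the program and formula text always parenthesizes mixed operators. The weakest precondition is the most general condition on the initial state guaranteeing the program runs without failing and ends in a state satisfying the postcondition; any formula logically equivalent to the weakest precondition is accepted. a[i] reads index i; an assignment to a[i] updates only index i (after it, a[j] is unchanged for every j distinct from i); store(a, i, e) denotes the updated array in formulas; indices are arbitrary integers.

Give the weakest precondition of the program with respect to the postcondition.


Working backward. After the program, the postcondition !(!(2*arr[v] < 2)) must hold; in canonical form it is 2*arr[v] < 2.
Before vec[lim + 1] := v + 2*tot: 2*arr[v] < 2
Before v := vec[lim + 3] - 5: 2*arr[vec[lim + 3] - 5] < 2
Answer: WP = 2*arr[vec[lim + 3] - 5] < 2


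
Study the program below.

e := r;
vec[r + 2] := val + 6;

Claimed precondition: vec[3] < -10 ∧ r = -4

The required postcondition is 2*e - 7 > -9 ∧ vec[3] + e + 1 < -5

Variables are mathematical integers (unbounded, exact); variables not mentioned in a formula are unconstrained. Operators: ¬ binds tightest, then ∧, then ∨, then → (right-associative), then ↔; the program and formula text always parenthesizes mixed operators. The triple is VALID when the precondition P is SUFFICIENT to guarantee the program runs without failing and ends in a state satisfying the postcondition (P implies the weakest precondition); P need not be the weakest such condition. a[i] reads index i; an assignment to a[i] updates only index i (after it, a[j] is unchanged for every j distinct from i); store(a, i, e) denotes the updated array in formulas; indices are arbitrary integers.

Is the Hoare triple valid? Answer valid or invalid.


Working backward. After the program, the postcondition 2*e - 7 > -9 ∧ vec[3] + e + 1 < -5 must hold; in canonical form it is 2*e > -2 ∧ vec[3] + e < -6.
Before vec[r + 2] := val + 6: 2*e > -2 ∧ store(vec, r + 2, val + 6)[3] + e < -6
Before e := r: 2*r > -2 ∧ store(vec, r + 2, val + 6)[3] + r < -6
The weakest precondition is 2*r > -2 ∧ store(vec, r + 2, val + 6)[3] + r < -6.
Check whether vec[3] < -10 ∧ r = -4 implies it.
Countermodel: at the initial state r = -4, val = 0, vec = {[-2] = -11, [3] = -11, elsewhere -11}, the precondition holds but the weakest precondition fails.
Answer: invalid


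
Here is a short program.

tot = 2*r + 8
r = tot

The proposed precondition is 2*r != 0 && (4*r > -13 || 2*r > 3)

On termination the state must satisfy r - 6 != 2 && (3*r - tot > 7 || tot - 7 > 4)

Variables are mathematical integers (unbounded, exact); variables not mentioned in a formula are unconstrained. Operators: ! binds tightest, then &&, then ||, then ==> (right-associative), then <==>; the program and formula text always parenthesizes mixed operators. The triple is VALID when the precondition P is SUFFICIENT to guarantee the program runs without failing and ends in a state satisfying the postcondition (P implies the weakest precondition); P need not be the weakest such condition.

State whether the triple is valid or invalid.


Working backward. After the program, the postcondition r - 6 != 2 && (3*r - tot > 7 || tot - 7 > 4) must hold; in canonical form it is r != 8 && (3*r > tot + 7 || tot > 11).
Before r := tot: tot != 8 && (2*tot > 7 || tot > 11)
Before tot := 2*r + 8: 2*r != 0 && (4*r > -9 || 2*r > 3)
The weakest precondition is 2*r != 0 && (4*r > -9 || 2*r > 3).
Check whether 2*r != 0 && (4*r > -13 || 2*r > 3) implies it.
Countermodel: at the initial state r = -3, the precondition holds but the weakest precondition fails.
Answer: invalid


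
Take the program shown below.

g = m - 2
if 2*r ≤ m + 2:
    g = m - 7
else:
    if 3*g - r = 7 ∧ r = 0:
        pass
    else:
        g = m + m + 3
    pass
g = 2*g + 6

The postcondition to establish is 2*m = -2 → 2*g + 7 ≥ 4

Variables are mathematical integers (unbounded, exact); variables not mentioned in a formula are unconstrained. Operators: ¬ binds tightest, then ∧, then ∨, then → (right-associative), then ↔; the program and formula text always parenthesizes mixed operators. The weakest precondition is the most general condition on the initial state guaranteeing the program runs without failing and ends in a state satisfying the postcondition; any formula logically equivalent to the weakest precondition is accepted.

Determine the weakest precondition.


Working backward. After the program, the postcondition 2*m = -2 → 2*g + 7 ≥ 4 must hold; in canonical form it is 2*m = -2 → 2*g ≥ -3.
Before g := 2*g + 6: 2*m = -2 → 4*g ≥ -15
Then branch requires 2*m = -2 → 4*m ≥ 13; else branch requires ((3*g = r + 7 ∧ r = 0) → (2*m = -2 → 4*g ≥ -15)) ∧ ((¬(3*g = r + 7 ∧ r = 0)) → (2*m = -2 → 8*m ≥ -27)).
Before the if: (2*r ≤ m + 2 → (2*m = -2 → 4*m ≥ 13)) ∧ ((¬(2*r ≤ m + 2)) → (((3*g = r + 7 ∧ r = 0) → (2*m = -2 → 4*g ≥ -15)) ∧ ((¬(3*g = r + 7 ∧ r = 0)) → (2*m = -2 → 8*m ≥ -27))))
Before g := m - 2: (2*r ≤ m + 2 → (2*m = -2 → 4*m ≥ 13)) ∧ ((¬(2*r ≤ m + 2)) → (((3*m = r + 13 ∧ r = 0) → (2*m = -2 → 4*m ≥ -7)) ∧ ((¬(3*m = r + 13 ∧ r = 0)) → (2*m = -2 → 8*m ≥ -27))))
Answer: WP = (2*r ≤ m + 2 → (2*m = -2 → 4*m ≥ 13)) ∧ ((¬(2*r ≤ m + 2)) → (((3*m = r + 13 ∧ r = 0) → (2*m = -2 → 4*m ≥ -7)) ∧ ((¬(3*m = r + 13 ∧ r = 0)) → (2*m = -2 → 8*m ≥ -27))))


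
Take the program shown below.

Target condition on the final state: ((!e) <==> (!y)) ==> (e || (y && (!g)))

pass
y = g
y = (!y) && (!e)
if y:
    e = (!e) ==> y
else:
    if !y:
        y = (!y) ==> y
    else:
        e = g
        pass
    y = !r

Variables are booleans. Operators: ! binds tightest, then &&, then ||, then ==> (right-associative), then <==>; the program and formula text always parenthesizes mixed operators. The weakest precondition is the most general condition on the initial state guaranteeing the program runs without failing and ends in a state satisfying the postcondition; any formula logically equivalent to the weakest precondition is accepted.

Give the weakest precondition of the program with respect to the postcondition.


Working backward. After the program, ((!e) <==> (!y)) ==> (e || (y && (!g))) must hold.
Then branch requires ((!((!e) ==> y)) <==> (!y)) ==> (((!e) ==> y) || (y && (!g))); else branch requires ((!y) ==> (((!e) <==> r) ==> (e || ((!r) && (!g))))) && (y ==> (((!g) <==> r) ==> (g || ((!r) && (!g))))).
Before the if: (y ==> (((!((!e) ==> y)) <==> (!y)) ==> (((!e) ==> y) || (y && (!g))))) && ((!y) ==> (((!y) ==> (((!e) <==> r) ==> (e || ((!r) && (!g))))) && (y ==> (((!g) <==> r) ==> (g || ((!r) && (!g)))))))
Before y := (!y) && (!e): (((!y) && (!e)) ==> (((!((!e) ==> ((!y) && (!e)))) <==> (!((!y) && (!e)))) ==> (((!e) ==> ((!y) && (!e))) || ((!y) && (!e) && (!g))))) && ((!((!y) && (!e))) ==> (((!((!y) && (!e))) ==> (((!e) <==> r) ==> (e || ((!r) && (!g))))) && (((!y) && (!e)) ==> (((!g) <==> r) ==> (g || ((!r) && (!g)))))))
Before y := g: (((!g) && (!e)) ==> (((!((!e) ==> ((!g) && (!e)))) <==> (!((!g) && (!e)))) ==> (((!e) ==> ((!g) && (!e))) || ((!g) && (!e))))) && ((!((!g) && (!e))) ==> (((!((!g) && (!e))) ==> (((!e) <==> r) ==> (e || ((!r) && (!g))))) && (((!g) && (!e)) ==> (((!g) <==> r) ==> (g || ((!r) && (!g)))))))
Before skip: (((!g) && (!e)) ==> (((!((!e) ==> ((!g) && (!e)))) <==> (!((!g) && (!e)))) ==> (((!e) ==> ((!g) && (!e))) || ((!g) && (!e))))) && ((!((!g) && (!e))) ==> (((!((!g) && (!e))) ==> (((!e) <==> r) ==> (e || ((!r) && (!g))))) && (((!g) && (!e)) ==> (((!g) <==> r) ==> (g || ((!r) && (!g)))))))
Answer: WP = (((!g) && (!e)) ==> (((!((!e) ==> ((!g) && (!e)))) <==> (!((!g) && (!e)))) ==> (((!e) ==> ((!g) && (!e))) || ((!g) && (!e))))) && ((!((!g) && (!e))) ==> (((!((!g) && (!e))) ==> (((!e) <==> r) ==> (e || ((!r) && (!g))))) && (((!g) && (!e)) ==> (((!g) <==> r) ==> (g || ((!r) && (!g)))))))


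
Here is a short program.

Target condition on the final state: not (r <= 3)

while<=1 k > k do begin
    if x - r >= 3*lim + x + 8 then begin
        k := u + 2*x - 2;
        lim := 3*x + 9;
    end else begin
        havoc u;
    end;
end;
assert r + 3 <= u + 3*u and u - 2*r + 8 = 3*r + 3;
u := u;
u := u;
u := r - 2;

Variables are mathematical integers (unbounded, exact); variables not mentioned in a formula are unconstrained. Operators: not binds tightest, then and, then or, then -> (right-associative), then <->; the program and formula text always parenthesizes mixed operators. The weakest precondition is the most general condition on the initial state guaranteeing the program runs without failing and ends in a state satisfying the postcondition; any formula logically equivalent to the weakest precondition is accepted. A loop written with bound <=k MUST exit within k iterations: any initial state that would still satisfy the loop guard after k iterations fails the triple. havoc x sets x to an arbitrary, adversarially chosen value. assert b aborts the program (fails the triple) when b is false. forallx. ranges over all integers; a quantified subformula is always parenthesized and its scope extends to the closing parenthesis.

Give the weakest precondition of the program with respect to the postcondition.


Working backward. After the program, not (r <= 3) must hold.
Before u := r - 2: not (r <= 3)
Before u := u: not (r <= 3)
Before u := u: not (r <= 3)
Before assert r + 3 <= u + 3*u and u - 2*r + 8 = 3*r + 3: r <= 4*u - 3 and u = 5*r - 5 and (not (r <= 3))
Before the loop (bound <=1), unroll the exhaustion recursion (WP_0 = exit-now case; WP_j = one more guarded iteration, up to j = 1):
  WP_0: r <= 4*u - 3 and u = 5*r - 5 and (not (r <= 3))
  WP_1: r <= 4*u - 3 and u = 5*r - 5 and (not (r <= 3))
So before the loop: r <= 4*u - 3 and u = 5*r - 5 and (not (r <= 3))
Answer: WP = r <= 4*u - 3 and u = 5*r - 5 and (not (r <= 3))


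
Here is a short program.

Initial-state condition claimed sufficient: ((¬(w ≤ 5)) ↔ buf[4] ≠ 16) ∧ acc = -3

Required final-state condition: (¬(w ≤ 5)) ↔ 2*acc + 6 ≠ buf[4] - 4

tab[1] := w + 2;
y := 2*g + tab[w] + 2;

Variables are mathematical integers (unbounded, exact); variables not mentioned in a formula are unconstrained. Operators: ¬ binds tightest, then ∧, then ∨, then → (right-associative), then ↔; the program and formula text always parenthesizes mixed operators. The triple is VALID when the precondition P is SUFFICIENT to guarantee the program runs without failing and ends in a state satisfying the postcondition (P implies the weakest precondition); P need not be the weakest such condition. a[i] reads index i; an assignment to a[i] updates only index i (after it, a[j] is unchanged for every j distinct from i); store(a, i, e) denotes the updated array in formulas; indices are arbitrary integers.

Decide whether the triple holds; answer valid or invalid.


Working backward. After the program, the postcondition (¬(w ≤ 5)) ↔ 2*acc + 6 ≠ buf[4] - 4 must hold; in canonical form it is (¬(w ≤ 5)) ↔ 2*acc ≠ buf[4] - 10.
Before y := 2*g + tab[w] + 2: (¬(w ≤ 5)) ↔ 2*acc ≠ buf[4] - 10
Before tab[1] := w + 2: (¬(w ≤ 5)) ↔ 2*acc ≠ buf[4] - 10
The weakest precondition is (¬(w ≤ 5)) ↔ 2*acc ≠ buf[4] - 10.
Check whether ((¬(w ≤ 5)) ↔ buf[4] ≠ 16) ∧ acc = -3 implies it.
Countermodel: at the initial state acc = -3, buf = {[4] = 16, elsewhere 16}, w = 5, the precondition holds but the weakest precondition fails.
Answer: invalid


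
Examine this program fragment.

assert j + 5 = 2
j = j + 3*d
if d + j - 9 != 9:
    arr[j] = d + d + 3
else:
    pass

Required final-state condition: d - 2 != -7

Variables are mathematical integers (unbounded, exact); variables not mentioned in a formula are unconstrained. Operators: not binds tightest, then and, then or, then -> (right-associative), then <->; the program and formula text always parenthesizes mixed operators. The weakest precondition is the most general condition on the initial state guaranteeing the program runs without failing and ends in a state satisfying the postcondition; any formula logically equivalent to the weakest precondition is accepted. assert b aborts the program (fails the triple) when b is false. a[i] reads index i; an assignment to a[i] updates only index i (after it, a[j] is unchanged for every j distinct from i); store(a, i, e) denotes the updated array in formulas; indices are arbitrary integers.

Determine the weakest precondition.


Working backward. After the program, the postcondition d - 2 != -7 must hold; in canonical form it is d != -5.
Then branch requires d != -5; else branch requires d != -5.
Before the if: (d + j != 18 -> d != -5) and ((not (d + j != 18)) -> d != -5)
Before j := j + 3*d: (4*d + j != 18 -> d != -5) and ((not (4*d + j != 18)) -> d != -5)
Before assert j + 5 = 2: j = -3 and (4*d + j != 18 -> d != -5) and ((not (4*d + j != 18)) -> d != -5)
Answer: WP = j = -3 and (4*d + j != 18 -> d != -5) and ((not (4*d + j != 18)) -> d != -5)


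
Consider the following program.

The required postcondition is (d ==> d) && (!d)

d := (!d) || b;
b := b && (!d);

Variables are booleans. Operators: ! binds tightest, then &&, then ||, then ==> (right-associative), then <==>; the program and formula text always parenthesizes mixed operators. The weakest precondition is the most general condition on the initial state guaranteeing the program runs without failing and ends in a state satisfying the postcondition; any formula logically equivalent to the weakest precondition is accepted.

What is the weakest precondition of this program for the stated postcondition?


Working backward. After the program, the postcondition (d ==> d) && (!d) must hold; in canonical form it is !d.
Before b := b && (!d): !d
Before d := (!d) || b: !((!d) || b)
Answer: WP = !((!d) || b)


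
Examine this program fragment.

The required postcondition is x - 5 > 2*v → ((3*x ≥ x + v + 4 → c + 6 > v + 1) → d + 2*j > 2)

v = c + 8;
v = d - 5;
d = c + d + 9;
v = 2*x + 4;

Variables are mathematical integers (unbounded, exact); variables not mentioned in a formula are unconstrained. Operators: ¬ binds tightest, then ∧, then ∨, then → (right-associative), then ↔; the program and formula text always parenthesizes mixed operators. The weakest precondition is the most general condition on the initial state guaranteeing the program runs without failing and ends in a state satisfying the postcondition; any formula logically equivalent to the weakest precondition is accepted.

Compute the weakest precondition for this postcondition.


Working backward. After the program, the postcondition x - 5 > 2*v → ((3*x ≥ x + v + 4 → c + 6 > v + 1) → d + 2*j > 2) must hold; in canonical form it is x > 2*v + 5 → ((2*x ≥ v + 4 → c > v - 5) → d + 2*j > 2).
Before v := 2*x + 4: 3*x < -13 → d + 2*j > 2
Before d := c + d + 9: 3*x < -13 → c + d + 2*j > -7
Before v := d - 5: 3*x < -13 → c + d + 2*j > -7
Before v := c + 8: 3*x < -13 → c + d + 2*j > -7
Answer: WP = 3*x < -13 → c + d + 2*j > -7


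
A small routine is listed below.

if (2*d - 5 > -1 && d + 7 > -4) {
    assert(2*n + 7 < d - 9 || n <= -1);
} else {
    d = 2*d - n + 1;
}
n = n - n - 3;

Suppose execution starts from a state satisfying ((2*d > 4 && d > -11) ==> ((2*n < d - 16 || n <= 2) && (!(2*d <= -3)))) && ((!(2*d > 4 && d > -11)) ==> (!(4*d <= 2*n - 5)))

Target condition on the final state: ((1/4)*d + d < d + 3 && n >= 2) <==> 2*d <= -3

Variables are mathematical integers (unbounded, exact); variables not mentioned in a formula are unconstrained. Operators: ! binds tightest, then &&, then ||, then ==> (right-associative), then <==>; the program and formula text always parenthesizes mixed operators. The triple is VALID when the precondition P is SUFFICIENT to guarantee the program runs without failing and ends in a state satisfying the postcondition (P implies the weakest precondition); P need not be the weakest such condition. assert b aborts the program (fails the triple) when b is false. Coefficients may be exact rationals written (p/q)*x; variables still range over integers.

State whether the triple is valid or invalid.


Working backward. After the program, the postcondition ((1/4)*d + d < d + 3 && n >= 2) <==> 2*d <= -3 must hold; in canonical form it is ((1/4)*d < 3 && n >= 2) <==> 2*d <= -3.
Before n := n - n - 3: !(2*d <= -3)
Then branch requires (2*n < d - 16 || n <= -1) && (!(2*d <= -3)); else branch requires !(4*d <= 2*n - 5).
Before the if: ((2*d > 4 && d > -11) ==> ((2*n < d - 16 || n <= -1) && (!(2*d <= -3)))) && ((!(2*d > 4 && d > -11)) ==> (!(4*d <= 2*n - 5)))
The weakest precondition is ((2*d > 4 && d > -11) ==> ((2*n < d - 16 || n <= -1) && (!(2*d <= -3)))) && ((!(2*d > 4 && d > -11)) ==> (!(4*d <= 2*n - 5))).
Check whether ((2*d > 4 && d > -11) ==> ((2*n < d - 16 || n <= 2) && (!(2*d <= -3)))) && ((!(2*d > 4 && d > -11)) ==> (!(4*d <= 2*n - 5))) implies it.
Countermodel: at the initial state d = 3, n = 0, the precondition holds but the weakest precondition fails.
Answer: invalid


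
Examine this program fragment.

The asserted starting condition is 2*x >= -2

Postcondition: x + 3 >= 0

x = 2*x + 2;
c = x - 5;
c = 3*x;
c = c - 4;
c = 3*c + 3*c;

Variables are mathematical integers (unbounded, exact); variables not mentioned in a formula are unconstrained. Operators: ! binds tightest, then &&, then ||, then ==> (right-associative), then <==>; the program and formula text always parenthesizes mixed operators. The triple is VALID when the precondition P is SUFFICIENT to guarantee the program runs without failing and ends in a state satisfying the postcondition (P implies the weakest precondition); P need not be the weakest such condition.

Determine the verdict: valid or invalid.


Working backward. After the program, the postcondition x + 3 >= 0 must hold; in canonical form it is x >= -3.
Before c := 3*c + 3*c: x >= -3
Before c := c - 4: x >= -3
Before c := 3*x: x >= -3
Before c := x - 5: x >= -3
Before x := 2*x + 2: 2*x >= -5
The weakest precondition is 2*x >= -5.
Check whether 2*x >= -2 implies it.
Every state satisfying the precondition satisfies the weakest precondition: the implication holds.
Answer: valid


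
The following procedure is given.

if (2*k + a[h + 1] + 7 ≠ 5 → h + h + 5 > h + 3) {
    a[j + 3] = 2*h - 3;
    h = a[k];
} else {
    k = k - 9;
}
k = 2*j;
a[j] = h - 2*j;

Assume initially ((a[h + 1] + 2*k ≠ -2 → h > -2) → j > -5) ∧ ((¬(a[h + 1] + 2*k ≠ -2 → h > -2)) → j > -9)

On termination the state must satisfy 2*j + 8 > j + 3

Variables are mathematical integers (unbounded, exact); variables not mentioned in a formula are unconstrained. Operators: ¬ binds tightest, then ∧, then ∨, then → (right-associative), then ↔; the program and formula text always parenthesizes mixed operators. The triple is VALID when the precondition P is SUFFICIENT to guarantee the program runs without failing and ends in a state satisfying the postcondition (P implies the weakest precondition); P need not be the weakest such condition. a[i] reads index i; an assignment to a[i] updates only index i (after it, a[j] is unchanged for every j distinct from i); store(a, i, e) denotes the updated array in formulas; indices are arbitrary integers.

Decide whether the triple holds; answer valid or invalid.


Working backward. After the program, the postcondition 2*j + 8 > j + 3 must hold; in canonical form it is j > -5.
Before a[j] := h - 2*j: j > -5
Before k := 2*j: j > -5
Then branch requires j > -5; else branch requires j > -5.
Before the if: ((a[h + 1] + 2*k ≠ -2 → h > -2) → j > -5) ∧ ((¬(a[h + 1] + 2*k ≠ -2 → h > -2)) → j > -5)
The weakest precondition is ((a[h + 1] + 2*k ≠ -2 → h > -2) → j > -5) ∧ ((¬(a[h + 1] + 2*k ≠ -2 → h > -2)) → j > -5).
Check whether ((a[h + 1] + 2*k ≠ -2 → h > -2) → j > -5) ∧ ((¬(a[h + 1] + 2*k ≠ -2 → h > -2)) → j > -9) implies it.
Countermodel: at the initial state a = {[-1] = -1, elsewhere -1}, h = -2, j = -5, k = 0, the precondition holds but the weakest precondition fails.
Answer: invalid


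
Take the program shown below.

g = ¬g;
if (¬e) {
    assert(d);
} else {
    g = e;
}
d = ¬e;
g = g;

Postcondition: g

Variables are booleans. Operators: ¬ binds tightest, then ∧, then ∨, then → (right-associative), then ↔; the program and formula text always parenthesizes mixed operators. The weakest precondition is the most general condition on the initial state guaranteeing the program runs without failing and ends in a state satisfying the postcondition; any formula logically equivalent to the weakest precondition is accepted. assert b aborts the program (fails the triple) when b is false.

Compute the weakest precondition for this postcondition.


Working backward. After the program, g must hold.
Before g := g: g
Before d := ¬e: g
Then branch requires d ∧ g; else branch requires e.
Before the if: (¬e) → (d ∧ g)
Before g := ¬g: (¬e) → (d ∧ (¬g))
Answer: WP = (¬e) → (d ∧ (¬g))


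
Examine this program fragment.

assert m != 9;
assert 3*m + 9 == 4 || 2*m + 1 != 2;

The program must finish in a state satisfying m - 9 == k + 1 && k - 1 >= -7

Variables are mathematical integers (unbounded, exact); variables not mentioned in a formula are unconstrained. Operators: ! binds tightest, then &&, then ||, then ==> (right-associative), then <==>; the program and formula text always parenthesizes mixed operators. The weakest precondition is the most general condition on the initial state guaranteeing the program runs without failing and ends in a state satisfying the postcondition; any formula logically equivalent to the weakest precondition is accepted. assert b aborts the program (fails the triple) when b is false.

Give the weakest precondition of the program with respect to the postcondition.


Working backward. After the program, the postcondition m - 9 == k + 1 && k - 1 >= -7 must hold; in canonical form it is m == k + 10 && k >= -6.
Before assert 3*m + 9 == 4 || 2*m + 1 != 2: (3*m == -5 || 2*m != 1) && m == k + 10 && k >= -6
Before assert m != 9: m != 9 && (3*m == -5 || 2*m != 1) && m == k + 10 && k >= -6
Answer: WP = m != 9 && (3*m == -5 || 2*m != 1) && m == k + 10 && k >= -6


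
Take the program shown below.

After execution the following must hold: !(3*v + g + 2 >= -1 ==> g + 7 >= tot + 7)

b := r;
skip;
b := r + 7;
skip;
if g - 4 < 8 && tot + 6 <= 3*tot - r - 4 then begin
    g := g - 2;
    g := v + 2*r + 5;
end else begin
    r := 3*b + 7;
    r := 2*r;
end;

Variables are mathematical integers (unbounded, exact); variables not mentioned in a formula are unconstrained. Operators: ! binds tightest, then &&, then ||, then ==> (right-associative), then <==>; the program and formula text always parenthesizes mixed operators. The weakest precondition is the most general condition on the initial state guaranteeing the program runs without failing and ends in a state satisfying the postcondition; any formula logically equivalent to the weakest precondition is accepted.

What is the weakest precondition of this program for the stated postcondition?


Working backward. After the program, the postcondition !(3*v + g + 2 >= -1 ==> g + 7 >= tot + 7) must hold; in canonical form it is !(g + 3*v >= -3 ==> g >= tot).
Then branch requires !(2*r + 4*v >= -8 ==> 2*r + v >= tot - 5); else branch requires !(g + 3*v >= -3 ==> g >= tot).
Before the if: ((g < 12 && r <= 2*tot - 10) ==> (!(2*r + 4*v >= -8 ==> 2*r + v >= tot - 5))) && ((!(g < 12 && r <= 2*tot - 10)) ==> (!(g + 3*v >= -3 ==> g >= tot)))
Before skip: ((g < 12 && r <= 2*tot - 10) ==> (!(2*r + 4*v >= -8 ==> 2*r + v >= tot - 5))) && ((!(g < 12 && r <= 2*tot - 10)) ==> (!(g + 3*v >= -3 ==> g >= tot)))
Before b := r + 7: ((g < 12 && r <= 2*tot - 10) ==> (!(2*r + 4*v >= -8 ==> 2*r + v >= tot - 5))) && ((!(g < 12 && r <= 2*tot - 10)) ==> (!(g + 3*v >= -3 ==> g >= tot)))
Before skip: ((g < 12 && r <= 2*tot - 10) ==> (!(2*r + 4*v >= -8 ==> 2*r + v >= tot - 5))) && ((!(g < 12 && r <= 2*tot - 10)) ==> (!(g + 3*v >= -3 ==> g >= tot)))
Before b := r: ((g < 12 && r <= 2*tot - 10) ==> (!(2*r + 4*v >= -8 ==> 2*r + v >= tot - 5))) && ((!(g < 12 && r <= 2*tot - 10)) ==> (!(g + 3*v >= -3 ==> g >= tot)))
Answer: WP = ((g < 12 && r <= 2*tot - 10) ==> (!(2*r + 4*v >= -8 ==> 2*r + v >= tot - 5))) && ((!(g < 12 && r <= 2*tot - 10)) ==> (!(g + 3*v >= -3 ==> g >= tot)))


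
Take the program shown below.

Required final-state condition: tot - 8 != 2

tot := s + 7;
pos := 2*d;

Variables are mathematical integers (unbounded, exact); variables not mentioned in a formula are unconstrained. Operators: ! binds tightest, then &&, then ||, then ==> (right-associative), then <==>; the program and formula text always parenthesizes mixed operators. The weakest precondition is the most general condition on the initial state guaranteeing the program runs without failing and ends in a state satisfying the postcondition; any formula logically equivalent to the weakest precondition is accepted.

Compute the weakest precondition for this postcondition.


Working backward. After the program, the postcondition tot - 8 != 2 must hold; in canonical form it is tot != 10.
Before pos := 2*d: tot != 10
Before tot := s + 7: s != 3
Answer: WP = s != 3


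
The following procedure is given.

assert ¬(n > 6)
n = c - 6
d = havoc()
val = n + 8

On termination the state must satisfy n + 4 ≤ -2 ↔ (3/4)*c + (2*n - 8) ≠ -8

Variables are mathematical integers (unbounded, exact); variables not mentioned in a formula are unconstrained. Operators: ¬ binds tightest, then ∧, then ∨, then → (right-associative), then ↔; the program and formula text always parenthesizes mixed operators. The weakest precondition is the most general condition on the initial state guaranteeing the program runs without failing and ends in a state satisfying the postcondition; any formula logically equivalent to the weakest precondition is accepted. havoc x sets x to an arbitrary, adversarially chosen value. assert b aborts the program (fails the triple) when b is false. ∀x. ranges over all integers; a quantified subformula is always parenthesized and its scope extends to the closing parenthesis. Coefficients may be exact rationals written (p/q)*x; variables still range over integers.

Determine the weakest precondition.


Working backward. After the program, the postcondition n + 4 ≤ -2 ↔ (3/4)*c + (2*n - 8) ≠ -8 must hold; in canonical form it is n ≤ -6 ↔ (3/4)*c + 2*n ≠ 0.
Before val := n + 8: n ≤ -6 ↔ (3/4)*c + 2*n ≠ 0
Before havoc d: n ≤ -6 ↔ (3/4)*c + 2*n ≠ 0
Before n := c - 6: c ≤ 0 ↔ (11/4)*c ≠ 12
Before assert ¬(n > 6): (¬(n > 6)) ∧ (c ≤ 0 ↔ (11/4)*c ≠ 12)
Answer: WP = (¬(n > 6)) ∧ (c ≤ 0 ↔ (11/4)*c ≠ 12)


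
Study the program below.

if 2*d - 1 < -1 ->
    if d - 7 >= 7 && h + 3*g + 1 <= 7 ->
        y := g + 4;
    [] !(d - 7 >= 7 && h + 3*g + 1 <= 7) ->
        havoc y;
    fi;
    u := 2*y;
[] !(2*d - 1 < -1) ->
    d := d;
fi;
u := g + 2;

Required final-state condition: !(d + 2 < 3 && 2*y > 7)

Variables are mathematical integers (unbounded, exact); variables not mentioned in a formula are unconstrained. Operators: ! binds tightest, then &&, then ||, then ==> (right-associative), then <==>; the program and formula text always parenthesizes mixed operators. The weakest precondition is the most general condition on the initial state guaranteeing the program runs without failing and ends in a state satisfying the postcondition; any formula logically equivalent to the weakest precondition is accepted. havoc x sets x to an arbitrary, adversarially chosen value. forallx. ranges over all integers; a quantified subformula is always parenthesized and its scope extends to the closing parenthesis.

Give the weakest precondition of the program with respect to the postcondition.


Working backward. After the program, the postcondition !(d + 2 < 3 && 2*y > 7) must hold; in canonical form it is !(d < 1 && 2*y > 7).
Before u := g + 2: !(d < 1 && 2*y > 7)
Then branch requires ((d >= 14 && 3*g + h <= 6) ==> (!(d < 1 && 2*g > -1))) && ((!(d >= 14 && 3*g + h <= 6)) ==> (forall y_1. (!(d < 1 && 2*y_1 > 7)))); else branch requires !(d < 1 && 2*y > 7).
Before the if: (2*d < 0 ==> (((d >= 14 && 3*g + h <= 6) ==> (!(d < 1 && 2*g > -1))) && ((!(d >= 14 && 3*g + h <= 6)) ==> (forall y_1. (!(d < 1 && 2*y_1 > 7)))))) && ((!(2*d < 0)) ==> (!(d < 1 && 2*y > 7)))
Answer: WP = (2*d < 0 ==> (((d >= 14 && 3*g + h <= 6) ==> (!(d < 1 && 2*g > -1))) && ((!(d >= 14 && 3*g + h <= 6)) ==> (forall y_1. (!(d < 1 && 2*y_1 > 7)))))) && ((!(2*d < 0)) ==> (!(d < 1 && 2*y > 7)))


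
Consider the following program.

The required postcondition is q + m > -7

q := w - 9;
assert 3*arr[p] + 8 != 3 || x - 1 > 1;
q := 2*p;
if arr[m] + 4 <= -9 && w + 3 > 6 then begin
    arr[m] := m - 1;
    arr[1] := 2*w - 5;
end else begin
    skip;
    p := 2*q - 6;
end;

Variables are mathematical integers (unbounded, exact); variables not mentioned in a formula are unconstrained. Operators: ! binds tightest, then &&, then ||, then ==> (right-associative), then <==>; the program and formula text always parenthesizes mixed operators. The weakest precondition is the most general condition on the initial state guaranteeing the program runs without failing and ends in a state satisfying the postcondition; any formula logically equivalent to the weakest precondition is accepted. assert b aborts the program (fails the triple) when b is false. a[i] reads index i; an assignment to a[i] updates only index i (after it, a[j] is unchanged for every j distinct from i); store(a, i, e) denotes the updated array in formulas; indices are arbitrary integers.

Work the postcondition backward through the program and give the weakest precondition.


Working backward. After the program, the postcondition q + m > -7 must hold; in canonical form it is m + q > -7.
Then branch requires m + q > -7; else branch requires m + q > -7.
Before the if: ((arr[m] <= -13 && w > 3) ==> m + q > -7) && ((!(arr[m] <= -13 && w > 3)) ==> m + q > -7)
Before q := 2*p: ((arr[m] <= -13 && w > 3) ==> m + 2*p > -7) && ((!(arr[m] <= -13 && w > 3)) ==> m + 2*p > -7)
Before assert 3*arr[p] + 8 != 3 || x - 1 > 1: (3*arr[p] != -5 || x > 2) && ((arr[m] <= -13 && w > 3) ==> m + 2*p > -7) && ((!(arr[m] <= -13 && w > 3)) ==> m + 2*p > -7)
Before q := w - 9: (3*arr[p] != -5 || x > 2) && ((arr[m] <= -13 && w > 3) ==> m + 2*p > -7) && ((!(arr[m] <= -13 && w > 3)) ==> m + 2*p > -7)
Answer: WP = (3*arr[p] != -5 || x > 2) && ((arr[m] <= -13 && w > 3) ==> m + 2*p > -7) && ((!(arr[m] <= -13 && w > 3)) ==> m + 2*p > -7)


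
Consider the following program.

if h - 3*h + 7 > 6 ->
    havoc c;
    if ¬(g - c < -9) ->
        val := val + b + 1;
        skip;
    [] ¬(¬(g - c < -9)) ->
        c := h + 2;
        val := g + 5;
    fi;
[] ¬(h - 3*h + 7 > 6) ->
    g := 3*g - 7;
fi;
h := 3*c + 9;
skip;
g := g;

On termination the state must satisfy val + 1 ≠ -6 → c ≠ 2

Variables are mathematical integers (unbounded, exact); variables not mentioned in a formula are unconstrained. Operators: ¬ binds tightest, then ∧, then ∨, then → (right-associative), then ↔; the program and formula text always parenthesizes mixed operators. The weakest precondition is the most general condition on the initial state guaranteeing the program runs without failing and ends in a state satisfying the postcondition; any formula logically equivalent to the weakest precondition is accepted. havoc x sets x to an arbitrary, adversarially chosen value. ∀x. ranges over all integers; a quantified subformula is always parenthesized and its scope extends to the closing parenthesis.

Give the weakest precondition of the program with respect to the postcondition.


Working backward. After the program, the postcondition val + 1 ≠ -6 → c ≠ 2 must hold; in canonical form it is val ≠ -7 → c ≠ 2.
Before g := g: val ≠ -7 → c ≠ 2
Before skip: val ≠ -7 → c ≠ 2
Before h := 3*c + 9: val ≠ -7 → c ≠ 2
Then branch requires ∀c_1. (((¬(g < c_1 - 9)) → (b + val ≠ -8 → c_1 ≠ 2)) ∧ (g < c_1 - 9 → (g ≠ -12 → h ≠ 0))); else branch requires val ≠ -7 → c ≠ 2.
Before the if: (2*h < 1 → (∀c_1. (((¬(g < c_1 - 9)) → (b + val ≠ -8 → c_1 ≠ 2)) ∧ (g < c_1 - 9 → (g ≠ -12 → h ≠ 0))))) ∧ ((¬(2*h < 1)) → (val ≠ -7 → c ≠ 2))
Answer: WP = (2*h < 1 → (∀c_1. (((¬(g < c_1 - 9)) → (b + val ≠ -8 → c_1 ≠ 2)) ∧ (g < c_1 - 9 → (g ≠ -12 → h ≠ 0))))) ∧ ((¬(2*h < 1)) → (val ≠ -7 → c ≠ 2))


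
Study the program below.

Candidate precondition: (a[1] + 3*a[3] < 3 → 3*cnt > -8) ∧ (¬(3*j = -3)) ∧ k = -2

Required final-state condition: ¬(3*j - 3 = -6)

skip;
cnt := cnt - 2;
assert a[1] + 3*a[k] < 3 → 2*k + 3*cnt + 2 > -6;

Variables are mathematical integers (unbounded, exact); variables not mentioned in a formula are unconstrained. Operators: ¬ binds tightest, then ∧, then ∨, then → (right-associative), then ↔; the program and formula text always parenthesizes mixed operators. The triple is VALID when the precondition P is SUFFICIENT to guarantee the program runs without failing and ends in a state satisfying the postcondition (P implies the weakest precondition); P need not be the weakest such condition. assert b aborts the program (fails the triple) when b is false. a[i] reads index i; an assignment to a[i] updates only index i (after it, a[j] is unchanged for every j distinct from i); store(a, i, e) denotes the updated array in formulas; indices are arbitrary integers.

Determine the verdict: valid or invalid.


Working backward. After the program, the postcondition ¬(3*j - 3 = -6) must hold; in canonical form it is ¬(3*j = -3).
Before assert a[1] + 3*a[k] < 3 → 2*k + 3*cnt + 2 > -6: (a[1] + 3*a[k] < 3 → 3*cnt + 2*k > -8) ∧ (¬(3*j = -3))
Before cnt := cnt - 2: (a[1] + 3*a[k] < 3 → 3*cnt + 2*k > -2) ∧ (¬(3*j = -3))
Before skip: (a[1] + 3*a[k] < 3 → 3*cnt + 2*k > -2) ∧ (¬(3*j = -3))
The weakest precondition is (a[1] + 3*a[k] < 3 → 3*cnt + 2*k > -2) ∧ (¬(3*j = -3)).
Check whether (a[1] + 3*a[3] < 3 → 3*cnt > -8) ∧ (¬(3*j = -3)) ∧ k = -2 implies it.
Countermodel: at the initial state a = {[-2] = -15215, [1] = 0, [3] = 0, elsewhere 0}, cnt = 0, j = 0, k = -2, the precondition holds but the weakest precondition fails.
Answer: invalid


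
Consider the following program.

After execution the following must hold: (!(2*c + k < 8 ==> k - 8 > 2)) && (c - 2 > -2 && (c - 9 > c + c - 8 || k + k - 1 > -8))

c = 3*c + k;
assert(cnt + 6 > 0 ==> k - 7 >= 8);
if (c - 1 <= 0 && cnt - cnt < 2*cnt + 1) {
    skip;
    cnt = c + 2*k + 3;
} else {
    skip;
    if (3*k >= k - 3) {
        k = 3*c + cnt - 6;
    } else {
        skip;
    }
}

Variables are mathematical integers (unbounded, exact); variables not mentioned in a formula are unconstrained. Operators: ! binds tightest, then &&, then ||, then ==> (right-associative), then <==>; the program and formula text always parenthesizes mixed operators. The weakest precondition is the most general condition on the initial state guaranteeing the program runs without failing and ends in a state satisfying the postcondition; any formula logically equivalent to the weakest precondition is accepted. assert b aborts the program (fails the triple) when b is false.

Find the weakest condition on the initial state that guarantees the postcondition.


Working backward. After the program, the postcondition (!(2*c + k < 8 ==> k - 8 > 2)) && (c - 2 > -2 && (c - 9 > c + c - 8 || k + k - 1 > -8)) must hold; in canonical form it is (!(2*c + k < 8 ==> k > 10)) && c > 0 && (c < -1 || 2*k > -7).
Then branch requires (!(2*c + k < 8 ==> k > 10)) && c > 0 && (c < -1 || 2*k > -7); else branch requires (2*k >= -3 ==> ((!(5*c + cnt < 14 ==> 3*c + cnt > 16)) && c > 0 && (c < -1 || 6*c + 2*cnt > 5))) && ((!(2*k >= -3)) ==> ((!(2*c + k < 8 ==> k > 10)) && c > 0 && (c < -1 || 2*k > -7))).
Before the if: ((c <= 1 && 2*cnt > -1) ==> ((!(2*c + k < 8 ==> k > 10)) && c > 0 && (c < -1 || 2*k > -7))) && ((!(c <= 1 && 2*cnt > -1)) ==> ((2*k >= -3 ==> ((!(5*c + cnt < 14 ==> 3*c + cnt > 16)) && c > 0 && (c < -1 || 6*c + 2*cnt > 5))) && ((!(2*k >= -3)) ==> ((!(2*c + k < 8 ==> k > 10)) && c > 0 && (c < -1 || 2*k > -7)))))
Before assert cnt + 6 > 0 ==> k - 7 >= 8: (cnt > -6 ==> k >= 15) && ((c <= 1 && 2*cnt > -1) ==> ((!(2*c + k < 8 ==> k > 10)) && c > 0 && (c < -1 || 2*k > -7))) && ((!(c <= 1 && 2*cnt > -1)) ==> ((2*k >= -3 ==> ((!(5*c + cnt < 14 ==> 3*c + cnt > 16)) && c > 0 && (c < -1 || 6*c + 2*cnt > 5))) && ((!(2*k >= -3)) ==> ((!(2*c + k < 8 ==> k > 10)) && c > 0 && (c < -1 || 2*k > -7)))))
Before c := 3*c + k: (cnt > -6 ==> k >= 15) && ((3*c + k <= 1 && 2*cnt > -1) ==> ((!(6*c + 3*k < 8 ==> k > 10)) && 3*c + k > 0 && (3*c + k < -1 || 2*k > -7))) && ((!(3*c + k <= 1 && 2*cnt > -1)) ==> ((2*k >= -3 ==> ((!(15*c + cnt + 5*k < 14 ==> 9*c + cnt + 3*k > 16)) && 3*c + k > 0 && (3*c + k < -1 || 18*c + 2*cnt + 6*k > 5))) && ((!(2*k >= -3)) ==> ((!(6*c + 3*k < 8 ==> k > 10)) && 3*c + k > 0 && (3*c + k < -1 || 2*k > -7)))))
Answer: WP = (cnt > -6 ==> k >= 15) && ((3*c + k <= 1 && 2*cnt > -1) ==> ((!(6*c + 3*k < 8 ==> k > 10)) && 3*c + k > 0 && (3*c + k < -1 || 2*k > -7))) && ((!(3*c + k <= 1 && 2*cnt > -1)) ==> ((2*k >= -3 ==> ((!(15*c + cnt + 5*k < 14 ==> 9*c + cnt + 3*k > 16)) && 3*c + k > 0 && (3*c + k < -1 || 18*c + 2*cnt + 6*k > 5))) && ((!(2*k >= -3)) ==> ((!(6*c + 3*k < 8 ==> k > 10)) && 3*c + k > 0 && (3*c + k < -1 || 2*k > -7)))))
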